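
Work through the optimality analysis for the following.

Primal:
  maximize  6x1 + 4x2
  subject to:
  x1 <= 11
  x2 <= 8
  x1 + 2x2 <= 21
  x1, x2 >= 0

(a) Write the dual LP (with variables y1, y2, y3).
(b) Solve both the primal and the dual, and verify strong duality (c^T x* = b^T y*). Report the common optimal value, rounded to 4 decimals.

The standard primal-dual pair for 'max c^T x s.t. A x <= b, x >= 0' is:
  Dual:  min b^T y  s.t.  A^T y >= c,  y >= 0.

So the dual LP is:
  minimize  11y1 + 8y2 + 21y3
  subject to:
    y1 + y3 >= 6
    y2 + 2y3 >= 4
    y1, y2, y3 >= 0

Solving the primal: x* = (11, 5).
  primal value c^T x* = 86.
Solving the dual: y* = (4, 0, 2).
  dual value b^T y* = 86.
Strong duality: c^T x* = b^T y*. Confirmed.

86


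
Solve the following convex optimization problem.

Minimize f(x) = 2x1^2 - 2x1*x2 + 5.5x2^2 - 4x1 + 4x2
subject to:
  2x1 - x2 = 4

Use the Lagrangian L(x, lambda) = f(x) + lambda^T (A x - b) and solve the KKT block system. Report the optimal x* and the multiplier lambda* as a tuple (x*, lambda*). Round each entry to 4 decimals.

Form the Lagrangian:
  L(x, lambda) = (1/2) x^T Q x + c^T x + lambda^T (A x - b)
Stationarity (grad_x L = 0): Q x + c + A^T lambda = 0.
Primal feasibility: A x = b.

This gives the KKT block system:
  [ Q   A^T ] [ x     ]   [-c ]
  [ A    0  ] [ lambda ] = [ b ]

Solving the linear system:
  x*      = (1.9, -0.2)
  lambda* = (-2)
  f(x*)   = -0.2

x* = (1.9, -0.2), lambda* = (-2)


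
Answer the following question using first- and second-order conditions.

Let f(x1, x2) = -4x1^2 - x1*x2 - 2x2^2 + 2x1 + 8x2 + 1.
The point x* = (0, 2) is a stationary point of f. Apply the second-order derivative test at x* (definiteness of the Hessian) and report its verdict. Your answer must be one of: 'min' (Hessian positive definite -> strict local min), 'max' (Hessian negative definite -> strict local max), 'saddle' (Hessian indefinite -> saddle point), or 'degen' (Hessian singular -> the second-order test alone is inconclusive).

Compute the Hessian H = grad^2 f:
  H = [[-8, -1], [-1, -4]]
Verify stationarity: grad f(x*) = H x* + g = (0, 0).
Eigenvalues of H: -8.2361, -3.7639.
Both eigenvalues < 0, so H is negative definite -> x* is a strict local max.

max


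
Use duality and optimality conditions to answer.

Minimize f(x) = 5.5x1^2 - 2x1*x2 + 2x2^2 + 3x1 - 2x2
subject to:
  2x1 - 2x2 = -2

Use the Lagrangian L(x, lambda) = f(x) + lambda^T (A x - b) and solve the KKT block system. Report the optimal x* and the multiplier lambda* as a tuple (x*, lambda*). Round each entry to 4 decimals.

Form the Lagrangian:
  L(x, lambda) = (1/2) x^T Q x + c^T x + lambda^T (A x - b)
Stationarity (grad_x L = 0): Q x + c + A^T lambda = 0.
Primal feasibility: A x = b.

This gives the KKT block system:
  [ Q   A^T ] [ x     ]   [-c ]
  [ A    0  ] [ lambda ] = [ b ]

Solving the linear system:
  x*      = (-0.2727, 0.7273)
  lambda* = (0.7273)
  f(x*)   = -0.4091

x* = (-0.2727, 0.7273), lambda* = (0.7273)


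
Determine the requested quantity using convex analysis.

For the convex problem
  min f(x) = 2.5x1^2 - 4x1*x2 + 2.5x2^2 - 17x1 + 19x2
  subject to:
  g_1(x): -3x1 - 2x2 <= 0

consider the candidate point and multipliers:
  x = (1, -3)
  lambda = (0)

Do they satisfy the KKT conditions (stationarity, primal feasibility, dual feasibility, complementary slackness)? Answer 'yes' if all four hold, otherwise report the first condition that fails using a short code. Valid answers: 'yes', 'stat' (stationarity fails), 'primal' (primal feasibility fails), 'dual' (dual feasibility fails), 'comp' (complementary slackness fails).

Gradient of f: grad f(x) = Q x + c = (0, 0)
Constraint values g_i(x) = a_i^T x - b_i:
  g_1((1, -3)) = 3
Stationarity residual: grad f(x) + sum_i lambda_i a_i = (0, 0)
  -> stationarity OK
Primal feasibility (all g_i <= 0): FAILS
Dual feasibility (all lambda_i >= 0): OK
Complementary slackness (lambda_i * g_i(x) = 0 for all i): OK

Verdict: the first failing condition is primal_feasibility -> primal.

primal


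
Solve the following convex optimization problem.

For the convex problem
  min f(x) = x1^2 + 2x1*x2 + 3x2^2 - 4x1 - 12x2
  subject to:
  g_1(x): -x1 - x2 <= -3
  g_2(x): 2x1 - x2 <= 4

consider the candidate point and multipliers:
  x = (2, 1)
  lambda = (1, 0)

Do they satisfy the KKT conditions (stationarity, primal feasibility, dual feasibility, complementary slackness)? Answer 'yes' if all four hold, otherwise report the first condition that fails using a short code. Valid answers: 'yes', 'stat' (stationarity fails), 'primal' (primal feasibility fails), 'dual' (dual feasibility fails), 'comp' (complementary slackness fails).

Gradient of f: grad f(x) = Q x + c = (2, -2)
Constraint values g_i(x) = a_i^T x - b_i:
  g_1((2, 1)) = 0
  g_2((2, 1)) = -1
Stationarity residual: grad f(x) + sum_i lambda_i a_i = (1, -3)
  -> stationarity FAILS
Primal feasibility (all g_i <= 0): OK
Dual feasibility (all lambda_i >= 0): OK
Complementary slackness (lambda_i * g_i(x) = 0 for all i): OK

Verdict: the first failing condition is stationarity -> stat.

stat


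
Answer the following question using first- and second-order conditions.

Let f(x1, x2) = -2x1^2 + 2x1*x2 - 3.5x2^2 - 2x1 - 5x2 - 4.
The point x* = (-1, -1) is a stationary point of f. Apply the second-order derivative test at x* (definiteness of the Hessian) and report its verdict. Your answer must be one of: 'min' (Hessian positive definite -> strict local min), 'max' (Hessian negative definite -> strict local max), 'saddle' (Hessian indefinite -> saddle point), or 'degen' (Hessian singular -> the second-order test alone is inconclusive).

Compute the Hessian H = grad^2 f:
  H = [[-4, 2], [2, -7]]
Verify stationarity: grad f(x*) = H x* + g = (0, 0).
Eigenvalues of H: -8, -3.
Both eigenvalues < 0, so H is negative definite -> x* is a strict local max.

max


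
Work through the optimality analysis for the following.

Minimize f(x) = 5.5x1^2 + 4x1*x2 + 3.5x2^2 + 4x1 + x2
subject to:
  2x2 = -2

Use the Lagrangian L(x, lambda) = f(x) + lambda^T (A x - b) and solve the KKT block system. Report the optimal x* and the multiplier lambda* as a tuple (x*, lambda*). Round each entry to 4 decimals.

Form the Lagrangian:
  L(x, lambda) = (1/2) x^T Q x + c^T x + lambda^T (A x - b)
Stationarity (grad_x L = 0): Q x + c + A^T lambda = 0.
Primal feasibility: A x = b.

This gives the KKT block system:
  [ Q   A^T ] [ x     ]   [-c ]
  [ A    0  ] [ lambda ] = [ b ]

Solving the linear system:
  x*      = (0, -1)
  lambda* = (3)
  f(x*)   = 2.5

x* = (0, -1), lambda* = (3)


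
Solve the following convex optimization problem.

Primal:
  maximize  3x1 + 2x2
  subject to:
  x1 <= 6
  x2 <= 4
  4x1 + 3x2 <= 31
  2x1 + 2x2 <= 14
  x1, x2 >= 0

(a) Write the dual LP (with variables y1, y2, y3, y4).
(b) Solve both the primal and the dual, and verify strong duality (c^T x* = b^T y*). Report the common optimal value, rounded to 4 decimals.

The standard primal-dual pair for 'max c^T x s.t. A x <= b, x >= 0' is:
  Dual:  min b^T y  s.t.  A^T y >= c,  y >= 0.

So the dual LP is:
  minimize  6y1 + 4y2 + 31y3 + 14y4
  subject to:
    y1 + 4y3 + 2y4 >= 3
    y2 + 3y3 + 2y4 >= 2
    y1, y2, y3, y4 >= 0

Solving the primal: x* = (6, 1).
  primal value c^T x* = 20.
Solving the dual: y* = (1, 0, 0, 1).
  dual value b^T y* = 20.
Strong duality: c^T x* = b^T y*. Confirmed.

20


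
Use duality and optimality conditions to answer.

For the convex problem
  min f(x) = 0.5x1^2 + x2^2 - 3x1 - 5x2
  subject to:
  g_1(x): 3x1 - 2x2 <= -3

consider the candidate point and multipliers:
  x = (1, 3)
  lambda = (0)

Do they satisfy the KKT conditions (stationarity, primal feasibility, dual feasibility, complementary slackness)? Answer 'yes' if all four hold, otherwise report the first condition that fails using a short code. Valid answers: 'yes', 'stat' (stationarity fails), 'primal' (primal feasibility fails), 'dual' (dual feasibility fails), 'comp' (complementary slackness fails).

Gradient of f: grad f(x) = Q x + c = (-2, 1)
Constraint values g_i(x) = a_i^T x - b_i:
  g_1((1, 3)) = 0
Stationarity residual: grad f(x) + sum_i lambda_i a_i = (-2, 1)
  -> stationarity FAILS
Primal feasibility (all g_i <= 0): OK
Dual feasibility (all lambda_i >= 0): OK
Complementary slackness (lambda_i * g_i(x) = 0 for all i): OK

Verdict: the first failing condition is stationarity -> stat.

stat


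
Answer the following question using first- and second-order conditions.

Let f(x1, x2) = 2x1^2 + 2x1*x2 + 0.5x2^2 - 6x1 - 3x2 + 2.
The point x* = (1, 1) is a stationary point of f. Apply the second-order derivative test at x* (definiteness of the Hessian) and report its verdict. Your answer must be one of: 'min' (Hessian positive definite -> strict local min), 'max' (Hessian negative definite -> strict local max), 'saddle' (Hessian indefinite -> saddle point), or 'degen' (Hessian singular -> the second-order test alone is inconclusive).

Compute the Hessian H = grad^2 f:
  H = [[4, 2], [2, 1]]
Verify stationarity: grad f(x*) = H x* + g = (0, 0).
Eigenvalues of H: 0, 5.
H has a zero eigenvalue (singular; positive semidefinite but not definite), so H is neither positive definite, negative definite, nor indefinite. The second-order test alone is inconclusive -> degen.
(Indeed, f is constant along the null direction of H through x*, so x* is not a strict local extremum.)

degen


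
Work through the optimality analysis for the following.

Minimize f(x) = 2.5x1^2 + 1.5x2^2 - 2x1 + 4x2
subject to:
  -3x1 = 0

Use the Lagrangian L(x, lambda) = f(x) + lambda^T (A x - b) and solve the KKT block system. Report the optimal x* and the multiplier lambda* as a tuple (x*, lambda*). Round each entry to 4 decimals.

Form the Lagrangian:
  L(x, lambda) = (1/2) x^T Q x + c^T x + lambda^T (A x - b)
Stationarity (grad_x L = 0): Q x + c + A^T lambda = 0.
Primal feasibility: A x = b.

This gives the KKT block system:
  [ Q   A^T ] [ x     ]   [-c ]
  [ A    0  ] [ lambda ] = [ b ]

Solving the linear system:
  x*      = (0, -1.3333)
  lambda* = (-0.6667)
  f(x*)   = -2.6667

x* = (0, -1.3333), lambda* = (-0.6667)


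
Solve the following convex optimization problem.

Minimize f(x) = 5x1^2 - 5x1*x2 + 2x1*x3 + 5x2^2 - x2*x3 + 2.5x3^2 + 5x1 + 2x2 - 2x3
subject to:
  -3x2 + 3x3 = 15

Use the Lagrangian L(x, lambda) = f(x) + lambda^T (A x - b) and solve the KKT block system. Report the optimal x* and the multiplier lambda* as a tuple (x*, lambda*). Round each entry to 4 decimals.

Form the Lagrangian:
  L(x, lambda) = (1/2) x^T Q x + c^T x + lambda^T (A x - b)
Stationarity (grad_x L = 0): Q x + c + A^T lambda = 0.
Primal feasibility: A x = b.

This gives the KKT block system:
  [ Q   A^T ] [ x     ]   [-c ]
  [ A    0  ] [ lambda ] = [ b ]

Solving the linear system:
  x*      = (-2.1074, -2.0248, 2.9752)
  lambda* = (-3.562)
  f(x*)   = 16.4463

x* = (-2.1074, -2.0248, 2.9752), lambda* = (-3.562)


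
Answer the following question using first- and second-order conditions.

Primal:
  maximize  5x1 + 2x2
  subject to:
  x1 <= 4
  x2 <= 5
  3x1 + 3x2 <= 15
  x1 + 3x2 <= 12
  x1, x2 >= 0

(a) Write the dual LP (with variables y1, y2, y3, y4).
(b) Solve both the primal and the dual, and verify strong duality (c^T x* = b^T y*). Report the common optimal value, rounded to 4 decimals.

The standard primal-dual pair for 'max c^T x s.t. A x <= b, x >= 0' is:
  Dual:  min b^T y  s.t.  A^T y >= c,  y >= 0.

So the dual LP is:
  minimize  4y1 + 5y2 + 15y3 + 12y4
  subject to:
    y1 + 3y3 + y4 >= 5
    y2 + 3y3 + 3y4 >= 2
    y1, y2, y3, y4 >= 0

Solving the primal: x* = (4, 1).
  primal value c^T x* = 22.
Solving the dual: y* = (3, 0, 0.6667, 0).
  dual value b^T y* = 22.
Strong duality: c^T x* = b^T y*. Confirmed.

22


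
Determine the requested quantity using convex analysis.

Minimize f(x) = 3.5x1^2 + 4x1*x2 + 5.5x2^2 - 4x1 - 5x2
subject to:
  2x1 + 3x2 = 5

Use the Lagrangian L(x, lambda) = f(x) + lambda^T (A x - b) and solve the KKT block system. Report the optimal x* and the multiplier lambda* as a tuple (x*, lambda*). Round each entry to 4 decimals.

Form the Lagrangian:
  L(x, lambda) = (1/2) x^T Q x + c^T x + lambda^T (A x - b)
Stationarity (grad_x L = 0): Q x + c + A^T lambda = 0.
Primal feasibility: A x = b.

This gives the KKT block system:
  [ Q   A^T ] [ x     ]   [-c ]
  [ A    0  ] [ lambda ] = [ b ]

Solving the linear system:
  x*      = (0.9492, 1.0339)
  lambda* = (-3.3898)
  f(x*)   = 3.9915

x* = (0.9492, 1.0339), lambda* = (-3.3898)


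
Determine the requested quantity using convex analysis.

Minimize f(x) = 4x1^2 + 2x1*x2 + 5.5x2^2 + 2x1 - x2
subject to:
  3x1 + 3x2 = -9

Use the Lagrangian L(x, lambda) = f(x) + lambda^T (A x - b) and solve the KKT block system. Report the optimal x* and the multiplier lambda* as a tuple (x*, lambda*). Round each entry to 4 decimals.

Form the Lagrangian:
  L(x, lambda) = (1/2) x^T Q x + c^T x + lambda^T (A x - b)
Stationarity (grad_x L = 0): Q x + c + A^T lambda = 0.
Primal feasibility: A x = b.

This gives the KKT block system:
  [ Q   A^T ] [ x     ]   [-c ]
  [ A    0  ] [ lambda ] = [ b ]

Solving the linear system:
  x*      = (-2, -1)
  lambda* = (5.3333)
  f(x*)   = 22.5

x* = (-2, -1), lambda* = (5.3333)


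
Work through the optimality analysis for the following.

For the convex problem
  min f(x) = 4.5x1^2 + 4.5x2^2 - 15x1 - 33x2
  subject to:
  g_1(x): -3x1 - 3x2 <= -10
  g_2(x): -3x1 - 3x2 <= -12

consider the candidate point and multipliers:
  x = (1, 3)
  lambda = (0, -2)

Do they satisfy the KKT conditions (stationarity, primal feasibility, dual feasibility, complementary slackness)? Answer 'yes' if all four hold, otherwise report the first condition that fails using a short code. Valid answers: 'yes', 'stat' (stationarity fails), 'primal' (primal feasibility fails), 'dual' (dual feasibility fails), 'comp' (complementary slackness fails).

Gradient of f: grad f(x) = Q x + c = (-6, -6)
Constraint values g_i(x) = a_i^T x - b_i:
  g_1((1, 3)) = -2
  g_2((1, 3)) = 0
Stationarity residual: grad f(x) + sum_i lambda_i a_i = (0, 0)
  -> stationarity OK
Primal feasibility (all g_i <= 0): OK
Dual feasibility (all lambda_i >= 0): FAILS
Complementary slackness (lambda_i * g_i(x) = 0 for all i): OK

Verdict: the first failing condition is dual_feasibility -> dual.

dual


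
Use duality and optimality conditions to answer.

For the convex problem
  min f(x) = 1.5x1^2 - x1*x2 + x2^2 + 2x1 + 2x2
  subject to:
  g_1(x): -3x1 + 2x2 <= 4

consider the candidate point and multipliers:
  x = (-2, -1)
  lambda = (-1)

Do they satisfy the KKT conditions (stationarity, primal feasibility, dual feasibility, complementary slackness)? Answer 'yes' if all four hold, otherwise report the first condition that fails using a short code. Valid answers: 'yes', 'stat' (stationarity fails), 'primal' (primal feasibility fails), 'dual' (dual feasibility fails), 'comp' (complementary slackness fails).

Gradient of f: grad f(x) = Q x + c = (-3, 2)
Constraint values g_i(x) = a_i^T x - b_i:
  g_1((-2, -1)) = 0
Stationarity residual: grad f(x) + sum_i lambda_i a_i = (0, 0)
  -> stationarity OK
Primal feasibility (all g_i <= 0): OK
Dual feasibility (all lambda_i >= 0): FAILS
Complementary slackness (lambda_i * g_i(x) = 0 for all i): OK

Verdict: the first failing condition is dual_feasibility -> dual.

dual


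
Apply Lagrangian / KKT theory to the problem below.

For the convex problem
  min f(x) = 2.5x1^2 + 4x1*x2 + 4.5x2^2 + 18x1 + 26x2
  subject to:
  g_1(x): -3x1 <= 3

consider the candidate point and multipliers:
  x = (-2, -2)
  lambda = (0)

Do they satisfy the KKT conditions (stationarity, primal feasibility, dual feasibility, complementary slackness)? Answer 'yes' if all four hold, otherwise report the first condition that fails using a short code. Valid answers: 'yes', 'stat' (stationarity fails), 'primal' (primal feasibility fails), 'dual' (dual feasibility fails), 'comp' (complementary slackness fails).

Gradient of f: grad f(x) = Q x + c = (0, 0)
Constraint values g_i(x) = a_i^T x - b_i:
  g_1((-2, -2)) = 3
Stationarity residual: grad f(x) + sum_i lambda_i a_i = (0, 0)
  -> stationarity OK
Primal feasibility (all g_i <= 0): FAILS
Dual feasibility (all lambda_i >= 0): OK
Complementary slackness (lambda_i * g_i(x) = 0 for all i): OK

Verdict: the first failing condition is primal_feasibility -> primal.

primal


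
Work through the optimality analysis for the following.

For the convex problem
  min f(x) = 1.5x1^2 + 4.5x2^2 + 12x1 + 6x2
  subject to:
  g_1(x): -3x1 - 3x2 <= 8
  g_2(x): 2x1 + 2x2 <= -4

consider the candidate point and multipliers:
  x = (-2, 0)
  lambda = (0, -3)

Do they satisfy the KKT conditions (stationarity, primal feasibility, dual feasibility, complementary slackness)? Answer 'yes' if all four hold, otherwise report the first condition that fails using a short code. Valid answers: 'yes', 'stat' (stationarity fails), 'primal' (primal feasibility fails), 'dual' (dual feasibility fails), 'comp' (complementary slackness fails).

Gradient of f: grad f(x) = Q x + c = (6, 6)
Constraint values g_i(x) = a_i^T x - b_i:
  g_1((-2, 0)) = -2
  g_2((-2, 0)) = 0
Stationarity residual: grad f(x) + sum_i lambda_i a_i = (0, 0)
  -> stationarity OK
Primal feasibility (all g_i <= 0): OK
Dual feasibility (all lambda_i >= 0): FAILS
Complementary slackness (lambda_i * g_i(x) = 0 for all i): OK

Verdict: the first failing condition is dual_feasibility -> dual.

dual


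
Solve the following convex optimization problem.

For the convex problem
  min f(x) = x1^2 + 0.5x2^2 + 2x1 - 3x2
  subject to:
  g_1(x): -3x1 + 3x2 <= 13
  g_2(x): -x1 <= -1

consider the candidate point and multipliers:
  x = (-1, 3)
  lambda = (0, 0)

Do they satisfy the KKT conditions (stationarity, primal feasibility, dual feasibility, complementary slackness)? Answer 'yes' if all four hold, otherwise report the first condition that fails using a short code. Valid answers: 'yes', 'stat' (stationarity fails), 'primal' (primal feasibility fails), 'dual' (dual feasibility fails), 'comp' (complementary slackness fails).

Gradient of f: grad f(x) = Q x + c = (0, 0)
Constraint values g_i(x) = a_i^T x - b_i:
  g_1((-1, 3)) = -1
  g_2((-1, 3)) = 2
Stationarity residual: grad f(x) + sum_i lambda_i a_i = (0, 0)
  -> stationarity OK
Primal feasibility (all g_i <= 0): FAILS
Dual feasibility (all lambda_i >= 0): OK
Complementary slackness (lambda_i * g_i(x) = 0 for all i): OK

Verdict: the first failing condition is primal_feasibility -> primal.

primal


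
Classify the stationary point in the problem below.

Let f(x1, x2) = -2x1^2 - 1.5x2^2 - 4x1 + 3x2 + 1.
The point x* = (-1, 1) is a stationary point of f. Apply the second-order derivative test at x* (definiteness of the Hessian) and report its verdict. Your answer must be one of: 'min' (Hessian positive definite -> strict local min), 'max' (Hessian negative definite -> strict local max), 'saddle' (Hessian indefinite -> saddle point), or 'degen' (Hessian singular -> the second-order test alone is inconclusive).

Compute the Hessian H = grad^2 f:
  H = [[-4, 0], [0, -3]]
Verify stationarity: grad f(x*) = H x* + g = (0, 0).
Eigenvalues of H: -4, -3.
Both eigenvalues < 0, so H is negative definite -> x* is a strict local max.

max


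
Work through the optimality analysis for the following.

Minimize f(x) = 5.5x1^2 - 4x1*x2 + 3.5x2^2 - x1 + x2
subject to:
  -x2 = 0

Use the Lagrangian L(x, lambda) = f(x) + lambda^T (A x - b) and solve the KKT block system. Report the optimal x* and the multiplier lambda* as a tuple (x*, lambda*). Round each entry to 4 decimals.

Form the Lagrangian:
  L(x, lambda) = (1/2) x^T Q x + c^T x + lambda^T (A x - b)
Stationarity (grad_x L = 0): Q x + c + A^T lambda = 0.
Primal feasibility: A x = b.

This gives the KKT block system:
  [ Q   A^T ] [ x     ]   [-c ]
  [ A    0  ] [ lambda ] = [ b ]

Solving the linear system:
  x*      = (0.0909, 0)
  lambda* = (0.6364)
  f(x*)   = -0.0455

x* = (0.0909, 0), lambda* = (0.6364)


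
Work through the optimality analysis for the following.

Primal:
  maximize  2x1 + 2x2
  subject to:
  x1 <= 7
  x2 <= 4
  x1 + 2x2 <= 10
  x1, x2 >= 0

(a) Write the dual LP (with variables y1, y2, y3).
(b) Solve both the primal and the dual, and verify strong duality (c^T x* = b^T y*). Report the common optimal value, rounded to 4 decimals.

The standard primal-dual pair for 'max c^T x s.t. A x <= b, x >= 0' is:
  Dual:  min b^T y  s.t.  A^T y >= c,  y >= 0.

So the dual LP is:
  minimize  7y1 + 4y2 + 10y3
  subject to:
    y1 + y3 >= 2
    y2 + 2y3 >= 2
    y1, y2, y3 >= 0

Solving the primal: x* = (7, 1.5).
  primal value c^T x* = 17.
Solving the dual: y* = (1, 0, 1).
  dual value b^T y* = 17.
Strong duality: c^T x* = b^T y*. Confirmed.

17


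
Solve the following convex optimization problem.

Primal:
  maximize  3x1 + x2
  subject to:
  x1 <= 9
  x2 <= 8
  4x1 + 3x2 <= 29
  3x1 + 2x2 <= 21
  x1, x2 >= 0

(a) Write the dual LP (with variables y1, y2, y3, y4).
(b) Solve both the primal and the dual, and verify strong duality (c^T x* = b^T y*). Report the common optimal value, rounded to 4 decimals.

The standard primal-dual pair for 'max c^T x s.t. A x <= b, x >= 0' is:
  Dual:  min b^T y  s.t.  A^T y >= c,  y >= 0.

So the dual LP is:
  minimize  9y1 + 8y2 + 29y3 + 21y4
  subject to:
    y1 + 4y3 + 3y4 >= 3
    y2 + 3y3 + 2y4 >= 1
    y1, y2, y3, y4 >= 0

Solving the primal: x* = (7, 0).
  primal value c^T x* = 21.
Solving the dual: y* = (0, 0, 0, 1).
  dual value b^T y* = 21.
Strong duality: c^T x* = b^T y*. Confirmed.

21


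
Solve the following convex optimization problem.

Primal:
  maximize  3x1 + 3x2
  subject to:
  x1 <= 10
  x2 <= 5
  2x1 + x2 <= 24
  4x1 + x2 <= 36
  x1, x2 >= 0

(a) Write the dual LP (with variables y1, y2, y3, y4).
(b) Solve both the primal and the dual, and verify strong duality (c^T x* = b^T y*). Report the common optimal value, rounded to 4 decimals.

The standard primal-dual pair for 'max c^T x s.t. A x <= b, x >= 0' is:
  Dual:  min b^T y  s.t.  A^T y >= c,  y >= 0.

So the dual LP is:
  minimize  10y1 + 5y2 + 24y3 + 36y4
  subject to:
    y1 + 2y3 + 4y4 >= 3
    y2 + y3 + y4 >= 3
    y1, y2, y3, y4 >= 0

Solving the primal: x* = (7.75, 5).
  primal value c^T x* = 38.25.
Solving the dual: y* = (0, 2.25, 0, 0.75).
  dual value b^T y* = 38.25.
Strong duality: c^T x* = b^T y*. Confirmed.

38.25


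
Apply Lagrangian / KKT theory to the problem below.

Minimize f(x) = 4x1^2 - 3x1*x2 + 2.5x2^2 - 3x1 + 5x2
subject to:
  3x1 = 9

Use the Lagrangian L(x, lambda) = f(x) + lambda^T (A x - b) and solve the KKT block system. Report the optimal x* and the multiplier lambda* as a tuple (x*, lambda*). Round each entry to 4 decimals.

Form the Lagrangian:
  L(x, lambda) = (1/2) x^T Q x + c^T x + lambda^T (A x - b)
Stationarity (grad_x L = 0): Q x + c + A^T lambda = 0.
Primal feasibility: A x = b.

This gives the KKT block system:
  [ Q   A^T ] [ x     ]   [-c ]
  [ A    0  ] [ lambda ] = [ b ]

Solving the linear system:
  x*      = (3, 0.8)
  lambda* = (-6.2)
  f(x*)   = 25.4

x* = (3, 0.8), lambda* = (-6.2)


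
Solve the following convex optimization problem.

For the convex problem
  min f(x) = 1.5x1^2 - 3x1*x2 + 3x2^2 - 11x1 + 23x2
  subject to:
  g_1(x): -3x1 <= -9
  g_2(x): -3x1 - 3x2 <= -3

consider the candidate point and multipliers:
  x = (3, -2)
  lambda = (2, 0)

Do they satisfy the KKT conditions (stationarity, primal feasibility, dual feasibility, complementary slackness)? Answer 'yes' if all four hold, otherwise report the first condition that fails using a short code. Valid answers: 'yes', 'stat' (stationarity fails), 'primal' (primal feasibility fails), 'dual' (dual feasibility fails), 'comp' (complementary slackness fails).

Gradient of f: grad f(x) = Q x + c = (4, 2)
Constraint values g_i(x) = a_i^T x - b_i:
  g_1((3, -2)) = 0
  g_2((3, -2)) = 0
Stationarity residual: grad f(x) + sum_i lambda_i a_i = (-2, 2)
  -> stationarity FAILS
Primal feasibility (all g_i <= 0): OK
Dual feasibility (all lambda_i >= 0): OK
Complementary slackness (lambda_i * g_i(x) = 0 for all i): OK

Verdict: the first failing condition is stationarity -> stat.

stat


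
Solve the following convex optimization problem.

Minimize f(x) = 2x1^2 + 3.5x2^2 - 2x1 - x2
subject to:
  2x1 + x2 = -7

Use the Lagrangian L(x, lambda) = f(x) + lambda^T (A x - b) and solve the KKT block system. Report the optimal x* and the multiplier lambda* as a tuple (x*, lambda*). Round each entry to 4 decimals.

Form the Lagrangian:
  L(x, lambda) = (1/2) x^T Q x + c^T x + lambda^T (A x - b)
Stationarity (grad_x L = 0): Q x + c + A^T lambda = 0.
Primal feasibility: A x = b.

This gives the KKT block system:
  [ Q   A^T ] [ x     ]   [-c ]
  [ A    0  ] [ lambda ] = [ b ]

Solving the linear system:
  x*      = (-3.0625, -0.875)
  lambda* = (7.125)
  f(x*)   = 28.4375

x* = (-3.0625, -0.875), lambda* = (7.125)


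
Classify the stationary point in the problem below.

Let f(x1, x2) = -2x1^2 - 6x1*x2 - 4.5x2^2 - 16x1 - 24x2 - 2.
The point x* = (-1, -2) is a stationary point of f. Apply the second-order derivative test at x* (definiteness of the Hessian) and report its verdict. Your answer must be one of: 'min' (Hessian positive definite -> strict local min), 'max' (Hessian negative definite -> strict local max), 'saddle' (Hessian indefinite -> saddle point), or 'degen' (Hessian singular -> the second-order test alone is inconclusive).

Compute the Hessian H = grad^2 f:
  H = [[-4, -6], [-6, -9]]
Verify stationarity: grad f(x*) = H x* + g = (0, 0).
Eigenvalues of H: -13, 0.
H has a zero eigenvalue (singular; negative semidefinite but not definite), so H is neither positive definite, negative definite, nor indefinite. The second-order test alone is inconclusive -> degen.
(Indeed, f is constant along the null direction of H through x*, so x* is not a strict local extremum.)

degen


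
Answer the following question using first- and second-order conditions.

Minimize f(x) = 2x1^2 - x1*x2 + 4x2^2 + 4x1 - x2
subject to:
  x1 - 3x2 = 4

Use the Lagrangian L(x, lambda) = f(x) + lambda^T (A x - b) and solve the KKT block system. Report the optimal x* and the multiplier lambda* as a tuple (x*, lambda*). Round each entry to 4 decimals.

Form the Lagrangian:
  L(x, lambda) = (1/2) x^T Q x + c^T x + lambda^T (A x - b)
Stationarity (grad_x L = 0): Q x + c + A^T lambda = 0.
Primal feasibility: A x = b.

This gives the KKT block system:
  [ Q   A^T ] [ x     ]   [-c ]
  [ A    0  ] [ lambda ] = [ b ]

Solving the linear system:
  x*      = (-0.3421, -1.4474)
  lambda* = (-4.0789)
  f(x*)   = 8.1974

x* = (-0.3421, -1.4474), lambda* = (-4.0789)


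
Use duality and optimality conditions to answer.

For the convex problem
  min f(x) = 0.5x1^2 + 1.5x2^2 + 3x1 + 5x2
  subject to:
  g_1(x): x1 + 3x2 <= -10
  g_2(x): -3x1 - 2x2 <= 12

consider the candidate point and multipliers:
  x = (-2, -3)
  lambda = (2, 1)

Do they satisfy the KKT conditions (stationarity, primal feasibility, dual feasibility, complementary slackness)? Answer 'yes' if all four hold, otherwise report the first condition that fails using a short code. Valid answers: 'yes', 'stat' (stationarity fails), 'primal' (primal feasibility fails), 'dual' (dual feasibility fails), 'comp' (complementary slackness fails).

Gradient of f: grad f(x) = Q x + c = (1, -4)
Constraint values g_i(x) = a_i^T x - b_i:
  g_1((-2, -3)) = -1
  g_2((-2, -3)) = 0
Stationarity residual: grad f(x) + sum_i lambda_i a_i = (0, 0)
  -> stationarity OK
Primal feasibility (all g_i <= 0): OK
Dual feasibility (all lambda_i >= 0): OK
Complementary slackness (lambda_i * g_i(x) = 0 for all i): FAILS

Verdict: the first failing condition is complementary_slackness -> comp.

comp


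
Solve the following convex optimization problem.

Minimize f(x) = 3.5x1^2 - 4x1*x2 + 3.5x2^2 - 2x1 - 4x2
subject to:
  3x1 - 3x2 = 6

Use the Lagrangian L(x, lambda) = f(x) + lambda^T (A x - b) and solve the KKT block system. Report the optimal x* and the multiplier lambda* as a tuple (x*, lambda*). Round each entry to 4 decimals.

Form the Lagrangian:
  L(x, lambda) = (1/2) x^T Q x + c^T x + lambda^T (A x - b)
Stationarity (grad_x L = 0): Q x + c + A^T lambda = 0.
Primal feasibility: A x = b.

This gives the KKT block system:
  [ Q   A^T ] [ x     ]   [-c ]
  [ A    0  ] [ lambda ] = [ b ]

Solving the linear system:
  x*      = (2, 0)
  lambda* = (-4)
  f(x*)   = 10

x* = (2, 0), lambda* = (-4)


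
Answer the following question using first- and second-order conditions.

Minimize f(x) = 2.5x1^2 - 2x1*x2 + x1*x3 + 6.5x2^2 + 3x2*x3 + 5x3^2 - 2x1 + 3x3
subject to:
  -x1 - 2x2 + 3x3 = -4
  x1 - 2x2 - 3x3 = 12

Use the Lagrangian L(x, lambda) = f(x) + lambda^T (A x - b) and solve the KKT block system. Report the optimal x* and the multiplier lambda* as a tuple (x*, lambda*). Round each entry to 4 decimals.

Form the Lagrangian:
  L(x, lambda) = (1/2) x^T Q x + c^T x + lambda^T (A x - b)
Stationarity (grad_x L = 0): Q x + c + A^T lambda = 0.
Primal feasibility: A x = b.

This gives the KKT block system:
  [ Q   A^T ] [ x     ]   [-c ]
  [ A    0  ] [ lambda ] = [ b ]

Solving the linear system:
  x*      = (1.5574, -2, -2.1475)
  lambda* = (-5.0697, -12.709)
  f(x*)   = 61.3361

x* = (1.5574, -2, -2.1475), lambda* = (-5.0697, -12.709)


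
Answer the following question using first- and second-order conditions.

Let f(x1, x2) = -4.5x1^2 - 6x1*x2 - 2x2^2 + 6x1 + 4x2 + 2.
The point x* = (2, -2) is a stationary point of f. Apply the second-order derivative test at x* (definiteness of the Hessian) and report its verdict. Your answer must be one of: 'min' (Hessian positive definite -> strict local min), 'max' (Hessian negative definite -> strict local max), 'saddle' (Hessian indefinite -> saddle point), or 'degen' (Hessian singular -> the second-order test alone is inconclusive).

Compute the Hessian H = grad^2 f:
  H = [[-9, -6], [-6, -4]]
Verify stationarity: grad f(x*) = H x* + g = (0, 0).
Eigenvalues of H: -13, 0.
H has a zero eigenvalue (singular; negative semidefinite but not definite), so H is neither positive definite, negative definite, nor indefinite. The second-order test alone is inconclusive -> degen.
(Indeed, f is constant along the null direction of H through x*, so x* is not a strict local extremum.)

degen


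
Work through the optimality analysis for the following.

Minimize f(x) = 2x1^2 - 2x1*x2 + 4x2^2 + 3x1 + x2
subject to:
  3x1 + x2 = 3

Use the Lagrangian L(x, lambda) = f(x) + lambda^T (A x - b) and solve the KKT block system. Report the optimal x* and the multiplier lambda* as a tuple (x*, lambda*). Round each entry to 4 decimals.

Form the Lagrangian:
  L(x, lambda) = (1/2) x^T Q x + c^T x + lambda^T (A x - b)
Stationarity (grad_x L = 0): Q x + c + A^T lambda = 0.
Primal feasibility: A x = b.

This gives the KKT block system:
  [ Q   A^T ] [ x     ]   [-c ]
  [ A    0  ] [ lambda ] = [ b ]

Solving the linear system:
  x*      = (0.8864, 0.3409)
  lambda* = (-1.9545)
  f(x*)   = 4.4318

x* = (0.8864, 0.3409), lambda* = (-1.9545)


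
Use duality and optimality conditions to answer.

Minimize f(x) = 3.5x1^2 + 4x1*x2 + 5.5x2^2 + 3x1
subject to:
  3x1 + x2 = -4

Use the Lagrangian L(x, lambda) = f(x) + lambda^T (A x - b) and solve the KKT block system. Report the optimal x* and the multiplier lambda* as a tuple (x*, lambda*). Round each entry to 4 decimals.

Form the Lagrangian:
  L(x, lambda) = (1/2) x^T Q x + c^T x + lambda^T (A x - b)
Stationarity (grad_x L = 0): Q x + c + A^T lambda = 0.
Primal feasibility: A x = b.

This gives the KKT block system:
  [ Q   A^T ] [ x     ]   [-c ]
  [ A    0  ] [ lambda ] = [ b ]

Solving the linear system:
  x*      = (-1.4512, 0.3537)
  lambda* = (1.9146)
  f(x*)   = 1.6524

x* = (-1.4512, 0.3537), lambda* = (1.9146)


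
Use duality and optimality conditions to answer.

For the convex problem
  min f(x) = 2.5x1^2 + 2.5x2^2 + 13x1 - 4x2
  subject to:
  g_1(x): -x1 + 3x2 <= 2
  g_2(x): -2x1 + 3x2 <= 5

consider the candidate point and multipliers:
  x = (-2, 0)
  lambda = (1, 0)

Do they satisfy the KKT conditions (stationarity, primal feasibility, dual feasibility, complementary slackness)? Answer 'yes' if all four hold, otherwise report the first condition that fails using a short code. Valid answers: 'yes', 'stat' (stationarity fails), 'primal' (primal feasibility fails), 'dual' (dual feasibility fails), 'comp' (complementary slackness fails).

Gradient of f: grad f(x) = Q x + c = (3, -4)
Constraint values g_i(x) = a_i^T x - b_i:
  g_1((-2, 0)) = 0
  g_2((-2, 0)) = -1
Stationarity residual: grad f(x) + sum_i lambda_i a_i = (2, -1)
  -> stationarity FAILS
Primal feasibility (all g_i <= 0): OK
Dual feasibility (all lambda_i >= 0): OK
Complementary slackness (lambda_i * g_i(x) = 0 for all i): OK

Verdict: the first failing condition is stationarity -> stat.

stat


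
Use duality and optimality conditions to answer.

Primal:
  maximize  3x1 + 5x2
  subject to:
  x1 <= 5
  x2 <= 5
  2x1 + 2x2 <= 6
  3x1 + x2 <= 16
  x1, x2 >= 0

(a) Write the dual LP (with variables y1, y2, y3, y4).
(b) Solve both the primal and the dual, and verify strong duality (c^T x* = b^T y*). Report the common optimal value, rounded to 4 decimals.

The standard primal-dual pair for 'max c^T x s.t. A x <= b, x >= 0' is:
  Dual:  min b^T y  s.t.  A^T y >= c,  y >= 0.

So the dual LP is:
  minimize  5y1 + 5y2 + 6y3 + 16y4
  subject to:
    y1 + 2y3 + 3y4 >= 3
    y2 + 2y3 + y4 >= 5
    y1, y2, y3, y4 >= 0

Solving the primal: x* = (0, 3).
  primal value c^T x* = 15.
Solving the dual: y* = (0, 0, 2.5, 0).
  dual value b^T y* = 15.
Strong duality: c^T x* = b^T y*. Confirmed.

15


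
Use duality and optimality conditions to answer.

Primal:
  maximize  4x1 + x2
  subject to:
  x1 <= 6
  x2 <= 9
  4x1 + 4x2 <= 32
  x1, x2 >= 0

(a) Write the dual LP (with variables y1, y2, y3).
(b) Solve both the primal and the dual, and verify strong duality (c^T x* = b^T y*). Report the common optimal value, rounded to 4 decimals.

The standard primal-dual pair for 'max c^T x s.t. A x <= b, x >= 0' is:
  Dual:  min b^T y  s.t.  A^T y >= c,  y >= 0.

So the dual LP is:
  minimize  6y1 + 9y2 + 32y3
  subject to:
    y1 + 4y3 >= 4
    y2 + 4y3 >= 1
    y1, y2, y3 >= 0

Solving the primal: x* = (6, 2).
  primal value c^T x* = 26.
Solving the dual: y* = (3, 0, 0.25).
  dual value b^T y* = 26.
Strong duality: c^T x* = b^T y*. Confirmed.

26


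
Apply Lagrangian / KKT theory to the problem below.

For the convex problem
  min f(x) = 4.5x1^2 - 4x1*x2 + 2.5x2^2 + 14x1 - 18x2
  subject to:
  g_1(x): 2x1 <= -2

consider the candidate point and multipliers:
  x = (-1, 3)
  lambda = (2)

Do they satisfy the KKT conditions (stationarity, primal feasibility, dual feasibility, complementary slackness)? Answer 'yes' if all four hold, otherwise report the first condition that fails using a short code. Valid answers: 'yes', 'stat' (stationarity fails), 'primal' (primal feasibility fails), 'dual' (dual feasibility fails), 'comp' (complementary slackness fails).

Gradient of f: grad f(x) = Q x + c = (-7, 1)
Constraint values g_i(x) = a_i^T x - b_i:
  g_1((-1, 3)) = 0
Stationarity residual: grad f(x) + sum_i lambda_i a_i = (-3, 1)
  -> stationarity FAILS
Primal feasibility (all g_i <= 0): OK
Dual feasibility (all lambda_i >= 0): OK
Complementary slackness (lambda_i * g_i(x) = 0 for all i): OK

Verdict: the first failing condition is stationarity -> stat.

stat


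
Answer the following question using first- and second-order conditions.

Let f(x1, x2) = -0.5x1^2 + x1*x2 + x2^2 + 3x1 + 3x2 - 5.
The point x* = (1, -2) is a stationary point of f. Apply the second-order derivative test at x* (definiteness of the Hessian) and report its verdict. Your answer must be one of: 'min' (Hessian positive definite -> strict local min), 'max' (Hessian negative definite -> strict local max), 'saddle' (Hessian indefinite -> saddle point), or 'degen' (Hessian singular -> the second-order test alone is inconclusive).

Compute the Hessian H = grad^2 f:
  H = [[-1, 1], [1, 2]]
Verify stationarity: grad f(x*) = H x* + g = (0, 0).
Eigenvalues of H: -1.3028, 2.3028.
Eigenvalues have mixed signs, so H is indefinite -> x* is a saddle point.

saddle


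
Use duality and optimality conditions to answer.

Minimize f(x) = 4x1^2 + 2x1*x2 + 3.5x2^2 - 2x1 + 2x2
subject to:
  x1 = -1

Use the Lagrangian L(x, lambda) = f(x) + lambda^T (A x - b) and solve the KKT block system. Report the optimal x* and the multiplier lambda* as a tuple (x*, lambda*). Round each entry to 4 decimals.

Form the Lagrangian:
  L(x, lambda) = (1/2) x^T Q x + c^T x + lambda^T (A x - b)
Stationarity (grad_x L = 0): Q x + c + A^T lambda = 0.
Primal feasibility: A x = b.

This gives the KKT block system:
  [ Q   A^T ] [ x     ]   [-c ]
  [ A    0  ] [ lambda ] = [ b ]

Solving the linear system:
  x*      = (-1, 0)
  lambda* = (10)
  f(x*)   = 6

x* = (-1, 0), lambda* = (10)


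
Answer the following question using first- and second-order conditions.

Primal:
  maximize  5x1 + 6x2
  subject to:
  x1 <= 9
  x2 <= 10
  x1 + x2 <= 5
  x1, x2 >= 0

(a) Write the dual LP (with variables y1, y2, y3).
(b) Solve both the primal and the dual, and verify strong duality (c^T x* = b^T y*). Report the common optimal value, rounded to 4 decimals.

The standard primal-dual pair for 'max c^T x s.t. A x <= b, x >= 0' is:
  Dual:  min b^T y  s.t.  A^T y >= c,  y >= 0.

So the dual LP is:
  minimize  9y1 + 10y2 + 5y3
  subject to:
    y1 + y3 >= 5
    y2 + y3 >= 6
    y1, y2, y3 >= 0

Solving the primal: x* = (0, 5).
  primal value c^T x* = 30.
Solving the dual: y* = (0, 0, 6).
  dual value b^T y* = 30.
Strong duality: c^T x* = b^T y*. Confirmed.

30


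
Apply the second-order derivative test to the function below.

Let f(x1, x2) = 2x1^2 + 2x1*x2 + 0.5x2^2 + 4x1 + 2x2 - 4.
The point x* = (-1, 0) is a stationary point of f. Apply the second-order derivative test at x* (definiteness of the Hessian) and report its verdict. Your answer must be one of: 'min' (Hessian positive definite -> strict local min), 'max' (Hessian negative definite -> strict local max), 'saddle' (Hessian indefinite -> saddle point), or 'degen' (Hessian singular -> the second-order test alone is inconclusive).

Compute the Hessian H = grad^2 f:
  H = [[4, 2], [2, 1]]
Verify stationarity: grad f(x*) = H x* + g = (0, 0).
Eigenvalues of H: 0, 5.
H has a zero eigenvalue (singular; positive semidefinite but not definite), so H is neither positive definite, negative definite, nor indefinite. The second-order test alone is inconclusive -> degen.
(Indeed, f is constant along the null direction of H through x*, so x* is not a strict local extremum.)

degen


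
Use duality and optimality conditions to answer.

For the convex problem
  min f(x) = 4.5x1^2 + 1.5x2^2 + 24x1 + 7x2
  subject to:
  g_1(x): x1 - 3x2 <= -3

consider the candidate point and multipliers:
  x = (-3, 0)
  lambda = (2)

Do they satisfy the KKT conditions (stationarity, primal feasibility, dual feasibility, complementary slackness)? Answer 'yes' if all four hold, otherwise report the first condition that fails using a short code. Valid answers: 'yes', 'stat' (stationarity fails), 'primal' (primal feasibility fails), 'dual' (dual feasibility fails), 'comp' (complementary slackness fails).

Gradient of f: grad f(x) = Q x + c = (-3, 7)
Constraint values g_i(x) = a_i^T x - b_i:
  g_1((-3, 0)) = 0
Stationarity residual: grad f(x) + sum_i lambda_i a_i = (-1, 1)
  -> stationarity FAILS
Primal feasibility (all g_i <= 0): OK
Dual feasibility (all lambda_i >= 0): OK
Complementary slackness (lambda_i * g_i(x) = 0 for all i): OK

Verdict: the first failing condition is stationarity -> stat.

stat


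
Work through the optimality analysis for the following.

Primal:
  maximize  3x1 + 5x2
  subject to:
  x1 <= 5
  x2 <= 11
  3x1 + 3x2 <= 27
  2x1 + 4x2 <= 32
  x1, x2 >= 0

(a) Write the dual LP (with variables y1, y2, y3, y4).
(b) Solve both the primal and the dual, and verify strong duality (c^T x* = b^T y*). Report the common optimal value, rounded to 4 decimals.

The standard primal-dual pair for 'max c^T x s.t. A x <= b, x >= 0' is:
  Dual:  min b^T y  s.t.  A^T y >= c,  y >= 0.

So the dual LP is:
  minimize  5y1 + 11y2 + 27y3 + 32y4
  subject to:
    y1 + 3y3 + 2y4 >= 3
    y2 + 3y3 + 4y4 >= 5
    y1, y2, y3, y4 >= 0

Solving the primal: x* = (2, 7).
  primal value c^T x* = 41.
Solving the dual: y* = (0, 0, 0.3333, 1).
  dual value b^T y* = 41.
Strong duality: c^T x* = b^T y*. Confirmed.

41
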